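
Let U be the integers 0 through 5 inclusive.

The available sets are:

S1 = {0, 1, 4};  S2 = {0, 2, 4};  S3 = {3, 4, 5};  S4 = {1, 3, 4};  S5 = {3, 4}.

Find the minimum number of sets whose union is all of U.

3

Take {S2, S3, S4}. Their union is {0, 1, 2, 3, 4, 5}, which is all 6 elements.
Only S2 contains 2, so S2 is forced; the remaining 3 elements need at least 2 more sets (each remaining set adds at most 2) — so at least 3 sets are needed, and 3 is optimal.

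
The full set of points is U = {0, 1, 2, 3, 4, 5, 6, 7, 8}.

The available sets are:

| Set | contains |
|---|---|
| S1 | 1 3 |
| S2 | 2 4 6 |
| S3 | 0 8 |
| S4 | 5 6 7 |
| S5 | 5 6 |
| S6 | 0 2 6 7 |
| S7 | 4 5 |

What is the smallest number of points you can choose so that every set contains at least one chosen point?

4

H = {3, 5, 6, 8} meets every set (each contains at least one member of H), and |H| = 4.
No choice of 3 points meets every set, so 4 is the minimum.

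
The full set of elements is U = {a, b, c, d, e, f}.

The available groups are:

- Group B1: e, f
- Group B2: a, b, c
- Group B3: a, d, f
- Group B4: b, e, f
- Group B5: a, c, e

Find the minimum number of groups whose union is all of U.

3

B1 and B2 and B3 together: B1 ∪ B2 ∪ B3 = {a, b, c, d, e, f} — every element is covered.
Only B3 contains d, so B3 is forced; the remaining 3 elements need at least 2 more groups (each remaining group adds at most 2) — so at least 3 groups are needed, and 3 is optimal.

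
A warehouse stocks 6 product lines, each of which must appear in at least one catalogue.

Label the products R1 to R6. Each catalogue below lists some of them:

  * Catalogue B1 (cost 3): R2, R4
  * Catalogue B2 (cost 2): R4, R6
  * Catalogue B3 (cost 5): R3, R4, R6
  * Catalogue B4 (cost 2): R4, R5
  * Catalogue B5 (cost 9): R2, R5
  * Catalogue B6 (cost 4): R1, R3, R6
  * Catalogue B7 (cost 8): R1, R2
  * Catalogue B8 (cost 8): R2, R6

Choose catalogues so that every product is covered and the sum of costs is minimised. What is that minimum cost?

9

B1, B4, B6 together cover every product (B1 ∪ B4 ∪ B6 = {R1, R2, R3, R4, R5, R6}); total cost 3 + 2 + 4 = 9.
The greedy pick B2, B4, B6, B1 costs 11; no covering selection beats 9.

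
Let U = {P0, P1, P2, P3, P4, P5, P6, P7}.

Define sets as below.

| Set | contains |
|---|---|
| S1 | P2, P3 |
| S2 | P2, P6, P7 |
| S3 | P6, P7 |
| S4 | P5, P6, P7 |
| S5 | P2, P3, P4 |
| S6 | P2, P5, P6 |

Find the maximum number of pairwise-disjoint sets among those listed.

S1, S3 are pairwise disjoint (S1={P2,P3}; S3={P6,P7}).
Every remaining set overlaps one of these, and no 3 of the listed sets are pairwise disjoint, so 2 is the maximum.

2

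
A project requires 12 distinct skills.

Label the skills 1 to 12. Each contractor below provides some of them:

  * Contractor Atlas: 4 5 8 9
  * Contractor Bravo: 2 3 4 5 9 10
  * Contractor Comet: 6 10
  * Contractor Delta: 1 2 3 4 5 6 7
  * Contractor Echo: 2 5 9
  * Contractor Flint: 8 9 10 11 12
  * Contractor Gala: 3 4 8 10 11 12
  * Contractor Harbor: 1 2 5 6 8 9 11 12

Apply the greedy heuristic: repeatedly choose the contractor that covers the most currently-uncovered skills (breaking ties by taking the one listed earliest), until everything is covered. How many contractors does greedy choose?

3

Greedy: pick Harbor (covers 8 new) → pick Bravo (covers 3 new) → pick Delta (covers 1 new). Total picks: 3.
(The true minimum cover uses only 2 contractors, so greedy is not optimal here.)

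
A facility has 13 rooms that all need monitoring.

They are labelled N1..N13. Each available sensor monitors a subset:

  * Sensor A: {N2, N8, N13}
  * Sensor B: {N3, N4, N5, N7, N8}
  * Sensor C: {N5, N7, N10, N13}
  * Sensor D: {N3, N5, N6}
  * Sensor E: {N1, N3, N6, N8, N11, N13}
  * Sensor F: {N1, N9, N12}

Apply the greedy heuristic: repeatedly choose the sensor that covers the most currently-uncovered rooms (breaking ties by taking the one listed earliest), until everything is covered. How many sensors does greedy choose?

5

Greedy: pick E (covers 6 new) → pick B (covers 3 new) → pick F (covers 2 new) → pick A (covers 1 new) → pick C (covers 1 new). Total picks: 5.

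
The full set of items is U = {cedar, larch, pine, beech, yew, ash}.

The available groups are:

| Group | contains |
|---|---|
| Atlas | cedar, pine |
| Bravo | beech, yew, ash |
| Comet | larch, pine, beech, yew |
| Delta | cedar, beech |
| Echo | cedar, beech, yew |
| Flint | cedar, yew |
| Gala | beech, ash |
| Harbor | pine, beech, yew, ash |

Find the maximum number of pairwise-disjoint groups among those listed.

2

Atlas, Gala are pairwise disjoint (Atlas={cedar,pine}; Gala={beech,ash}).
Every remaining group overlaps one of these, and no 3 of the listed groups are pairwise disjoint, so 2 is the maximum.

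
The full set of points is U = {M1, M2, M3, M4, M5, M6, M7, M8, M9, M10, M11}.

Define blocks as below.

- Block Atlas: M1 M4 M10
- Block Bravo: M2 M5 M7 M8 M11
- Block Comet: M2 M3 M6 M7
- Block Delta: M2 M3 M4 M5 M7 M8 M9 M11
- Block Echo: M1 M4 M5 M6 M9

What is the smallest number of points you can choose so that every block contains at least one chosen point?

2

The 2 points {M2, M4} hit every block.
The blocks Atlas, Bravo are pairwise disjoint, so any hitting set needs a separate point for each — at least 2. Hence 2 is optimal.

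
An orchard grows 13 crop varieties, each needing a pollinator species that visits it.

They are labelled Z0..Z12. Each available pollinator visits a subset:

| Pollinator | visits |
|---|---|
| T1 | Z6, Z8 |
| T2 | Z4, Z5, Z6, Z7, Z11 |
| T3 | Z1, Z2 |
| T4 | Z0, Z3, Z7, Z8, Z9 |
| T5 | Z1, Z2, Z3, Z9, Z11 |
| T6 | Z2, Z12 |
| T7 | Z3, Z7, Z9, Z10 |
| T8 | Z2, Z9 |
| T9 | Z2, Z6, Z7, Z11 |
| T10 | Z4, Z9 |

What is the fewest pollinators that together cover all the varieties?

5

T2 and T4 and T5 and T6 and T7 together: T2 ∪ T4 ∪ T5 ∪ T6 ∪ T7 = {Z0, Z1, Z2, Z3, Z4, Z5, Z6, Z7, Z8, Z9, Z10, Z11, Z12} — every variety is covered.
No 4 of the 10 pollinators cover everything (all 210 combinations miss at least one variety), so 5 is optimal.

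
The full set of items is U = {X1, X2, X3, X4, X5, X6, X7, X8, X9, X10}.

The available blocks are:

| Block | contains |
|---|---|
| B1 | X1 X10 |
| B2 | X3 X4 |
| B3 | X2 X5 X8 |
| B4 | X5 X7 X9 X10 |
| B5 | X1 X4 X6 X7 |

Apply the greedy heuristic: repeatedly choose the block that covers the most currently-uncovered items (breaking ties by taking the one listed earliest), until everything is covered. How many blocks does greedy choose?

4

Greedy: pick B4 (covers 4 new) → pick B5 (covers 3 new) → pick B3 (covers 2 new) → pick B2 (covers 1 new). Total picks: 4.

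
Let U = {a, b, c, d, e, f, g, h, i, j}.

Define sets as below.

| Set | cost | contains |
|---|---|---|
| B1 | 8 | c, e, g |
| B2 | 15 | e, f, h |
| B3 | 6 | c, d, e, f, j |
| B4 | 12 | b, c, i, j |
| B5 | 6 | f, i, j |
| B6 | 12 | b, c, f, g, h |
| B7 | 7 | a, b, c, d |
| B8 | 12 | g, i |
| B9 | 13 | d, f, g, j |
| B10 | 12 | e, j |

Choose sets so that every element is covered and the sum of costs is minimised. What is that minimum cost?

31

B3, B5, B6, B7 together cover every element (B3 ∪ B5 ∪ B6 ∪ B7 = {a, b, c, d, e, f, g, h, i, j}); total cost 6 + 6 + 12 + 7 = 31.
No covering selection has total cost below 31.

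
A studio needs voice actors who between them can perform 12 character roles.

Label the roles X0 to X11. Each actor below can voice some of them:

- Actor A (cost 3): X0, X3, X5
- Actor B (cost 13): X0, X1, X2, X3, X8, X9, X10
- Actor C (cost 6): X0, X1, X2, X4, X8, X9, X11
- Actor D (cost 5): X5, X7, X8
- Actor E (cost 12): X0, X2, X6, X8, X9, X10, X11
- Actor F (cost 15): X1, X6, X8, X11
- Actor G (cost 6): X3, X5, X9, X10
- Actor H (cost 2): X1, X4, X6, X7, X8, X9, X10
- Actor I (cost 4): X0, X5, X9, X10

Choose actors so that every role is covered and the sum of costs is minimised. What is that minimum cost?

A, C, H together cover every role (A ∪ C ∪ H = {X0, X1, X2, X3, X4, X5, X6, X7, X8, X9, X10, X11}); total cost 3 + 6 + 2 = 11.
No covering selection has total cost below 11.

11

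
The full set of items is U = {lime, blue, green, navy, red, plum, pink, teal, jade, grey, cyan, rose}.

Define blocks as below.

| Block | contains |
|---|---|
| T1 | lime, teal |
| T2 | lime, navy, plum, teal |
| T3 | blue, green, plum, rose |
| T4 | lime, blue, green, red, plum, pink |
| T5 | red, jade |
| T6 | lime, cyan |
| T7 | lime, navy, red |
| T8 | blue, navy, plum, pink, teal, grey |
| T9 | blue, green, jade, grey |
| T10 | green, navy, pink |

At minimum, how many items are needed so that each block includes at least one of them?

Take H = {lime, blue, green, jade}. Each listed block contains at least one of these, so H is a hitting set of size 4.
No choice of 3 items meets every block, so 4 is the minimum.

4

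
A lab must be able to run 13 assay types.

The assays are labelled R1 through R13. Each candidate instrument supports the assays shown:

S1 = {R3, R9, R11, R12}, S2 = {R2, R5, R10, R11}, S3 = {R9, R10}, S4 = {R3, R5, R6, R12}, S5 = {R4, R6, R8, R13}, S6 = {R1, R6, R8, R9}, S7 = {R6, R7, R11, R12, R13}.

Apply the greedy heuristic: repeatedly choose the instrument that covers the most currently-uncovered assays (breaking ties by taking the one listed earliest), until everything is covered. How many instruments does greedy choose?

Greedy: pick S7 (covers 5 new) → pick S2 (covers 3 new) → pick S6 (covers 3 new) → pick S1 (covers 1 new) → pick S5 (covers 1 new). Total picks: 5.

5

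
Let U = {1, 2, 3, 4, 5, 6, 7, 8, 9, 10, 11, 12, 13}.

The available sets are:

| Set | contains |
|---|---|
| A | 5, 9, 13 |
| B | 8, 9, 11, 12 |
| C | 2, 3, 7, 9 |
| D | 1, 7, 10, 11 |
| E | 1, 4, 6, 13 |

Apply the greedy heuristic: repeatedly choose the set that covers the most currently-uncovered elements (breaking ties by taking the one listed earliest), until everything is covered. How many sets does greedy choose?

Greedy: pick B (covers 4 new) → pick E (covers 4 new) → pick C (covers 3 new) → pick A (covers 1 new) → pick D (covers 1 new). Total picks: 5.

5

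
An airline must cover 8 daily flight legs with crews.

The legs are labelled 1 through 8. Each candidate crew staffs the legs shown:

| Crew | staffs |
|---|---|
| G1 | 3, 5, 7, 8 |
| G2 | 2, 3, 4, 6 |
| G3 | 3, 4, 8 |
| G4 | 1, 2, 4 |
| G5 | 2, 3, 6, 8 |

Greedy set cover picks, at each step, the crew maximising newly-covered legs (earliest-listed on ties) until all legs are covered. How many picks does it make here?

3

Greedy: pick G1 (covers 4 new) → pick G2 (covers 3 new) → pick G4 (covers 1 new). Total picks: 3.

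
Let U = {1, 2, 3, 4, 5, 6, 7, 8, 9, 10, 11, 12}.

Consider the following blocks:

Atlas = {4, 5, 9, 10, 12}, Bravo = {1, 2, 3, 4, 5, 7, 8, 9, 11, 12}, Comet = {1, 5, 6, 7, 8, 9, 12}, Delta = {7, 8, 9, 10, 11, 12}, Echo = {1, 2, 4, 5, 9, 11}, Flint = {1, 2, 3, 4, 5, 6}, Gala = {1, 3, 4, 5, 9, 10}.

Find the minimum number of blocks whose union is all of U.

2

Delta and Flint cover everything between them: the union {1, 2, 3, 4, 5, 6, 7, 8, 9, 10, 11, 12} is all of U.
No single block has all 12 elements (the largest, Bravo, has 10), so 2 is optimal.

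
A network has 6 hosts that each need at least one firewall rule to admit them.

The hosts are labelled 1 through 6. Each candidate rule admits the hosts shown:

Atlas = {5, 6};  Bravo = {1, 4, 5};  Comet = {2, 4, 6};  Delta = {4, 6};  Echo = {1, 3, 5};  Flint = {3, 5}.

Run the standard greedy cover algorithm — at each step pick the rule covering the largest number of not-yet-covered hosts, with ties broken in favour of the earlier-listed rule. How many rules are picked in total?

Greedy: pick Bravo (covers 3 new) → pick Comet (covers 2 new) → pick Echo (covers 1 new). Total picks: 3.
(The true minimum cover uses only 2 rules, so greedy is not optimal here.)

3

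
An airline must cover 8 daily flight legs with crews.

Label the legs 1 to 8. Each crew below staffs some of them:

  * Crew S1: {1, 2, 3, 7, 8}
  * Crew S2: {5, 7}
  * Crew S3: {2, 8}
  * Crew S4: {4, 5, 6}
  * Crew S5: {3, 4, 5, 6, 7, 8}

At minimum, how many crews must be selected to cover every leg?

2

S1 and S4 together: S1 ∪ S4 = {1, 2, 3, 4, 5, 6, 7, 8} — every leg is covered.
No single crew has all 8 legs (the largest, S5, has 6), so 2 is optimal.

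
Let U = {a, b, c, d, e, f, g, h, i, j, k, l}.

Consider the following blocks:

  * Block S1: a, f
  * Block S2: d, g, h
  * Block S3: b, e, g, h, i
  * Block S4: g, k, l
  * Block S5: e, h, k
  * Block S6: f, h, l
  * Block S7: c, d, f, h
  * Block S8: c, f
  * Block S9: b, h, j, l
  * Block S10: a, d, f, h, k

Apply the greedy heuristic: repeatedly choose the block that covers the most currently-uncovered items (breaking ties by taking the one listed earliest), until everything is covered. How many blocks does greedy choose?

4

Greedy: pick S3 (covers 5 new) → pick S10 (covers 4 new) → pick S9 (covers 2 new) → pick S7 (covers 1 new). Total picks: 4.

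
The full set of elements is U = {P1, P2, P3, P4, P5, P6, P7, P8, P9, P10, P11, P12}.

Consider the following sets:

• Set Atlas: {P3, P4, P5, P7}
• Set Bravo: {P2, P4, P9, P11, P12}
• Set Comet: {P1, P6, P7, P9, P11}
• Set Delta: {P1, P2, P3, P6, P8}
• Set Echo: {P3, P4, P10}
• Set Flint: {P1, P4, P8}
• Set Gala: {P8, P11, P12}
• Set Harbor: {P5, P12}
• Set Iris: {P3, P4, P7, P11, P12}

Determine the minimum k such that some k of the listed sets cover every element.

4

Take {Comet, Delta, Echo, Harbor}. Their union is {P1, P2, P3, P4, P5, P6, P7, P8, P9, P10, P11, P12}, which is all 12 elements.
No 3 of the 9 sets cover everything (all 84 combinations miss at least one element), so 4 is optimal.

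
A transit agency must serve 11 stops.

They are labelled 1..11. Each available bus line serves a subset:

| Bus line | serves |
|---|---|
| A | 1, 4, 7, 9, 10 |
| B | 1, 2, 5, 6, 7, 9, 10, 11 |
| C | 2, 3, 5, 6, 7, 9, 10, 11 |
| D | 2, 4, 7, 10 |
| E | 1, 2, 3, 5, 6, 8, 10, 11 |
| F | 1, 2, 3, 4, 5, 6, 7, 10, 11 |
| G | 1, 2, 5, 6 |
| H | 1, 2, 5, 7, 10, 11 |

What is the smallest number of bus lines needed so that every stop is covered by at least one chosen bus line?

A and E together: A ∪ E = {1, 2, 3, 4, 5, 6, 7, 8, 9, 10, 11} — every stop is covered.
No single bus line has all 11 stops (the largest, F, has 9), so 2 is optimal.

2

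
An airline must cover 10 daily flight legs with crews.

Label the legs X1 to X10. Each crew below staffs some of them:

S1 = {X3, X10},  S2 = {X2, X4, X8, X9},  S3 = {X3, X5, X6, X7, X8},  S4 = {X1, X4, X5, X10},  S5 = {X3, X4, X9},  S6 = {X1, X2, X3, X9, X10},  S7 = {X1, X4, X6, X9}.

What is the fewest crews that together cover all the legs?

Take {S2, S3, S4}. Their union is {X1, X2, X3, X4, X5, X6, X7, X8, X9, X10}, which is all 10 legs.
Only S3 contains X7, so S3 is forced; the remaining 5 legs need at least 2 more crews (each remaining crew adds at most 4) — so at least 3 crews are needed, and 3 is optimal.

3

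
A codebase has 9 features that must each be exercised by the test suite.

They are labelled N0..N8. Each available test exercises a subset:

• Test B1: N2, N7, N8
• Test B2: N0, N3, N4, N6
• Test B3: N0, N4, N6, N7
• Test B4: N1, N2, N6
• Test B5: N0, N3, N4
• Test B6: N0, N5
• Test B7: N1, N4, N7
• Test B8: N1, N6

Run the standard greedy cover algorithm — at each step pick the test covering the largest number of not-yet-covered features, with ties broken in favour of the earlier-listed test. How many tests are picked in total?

Greedy: pick B2 (covers 4 new) → pick B1 (covers 3 new) → pick B4 (covers 1 new) → pick B6 (covers 1 new). Total picks: 4.

4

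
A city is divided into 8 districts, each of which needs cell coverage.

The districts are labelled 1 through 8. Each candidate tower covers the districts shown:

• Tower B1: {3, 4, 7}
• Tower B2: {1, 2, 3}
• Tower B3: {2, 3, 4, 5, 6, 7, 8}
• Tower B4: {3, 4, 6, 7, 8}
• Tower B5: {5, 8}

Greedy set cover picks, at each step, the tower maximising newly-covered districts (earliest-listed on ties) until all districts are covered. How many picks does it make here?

2

Greedy: pick B3 (covers 7 new) → pick B2 (covers 1 new). Total picks: 2.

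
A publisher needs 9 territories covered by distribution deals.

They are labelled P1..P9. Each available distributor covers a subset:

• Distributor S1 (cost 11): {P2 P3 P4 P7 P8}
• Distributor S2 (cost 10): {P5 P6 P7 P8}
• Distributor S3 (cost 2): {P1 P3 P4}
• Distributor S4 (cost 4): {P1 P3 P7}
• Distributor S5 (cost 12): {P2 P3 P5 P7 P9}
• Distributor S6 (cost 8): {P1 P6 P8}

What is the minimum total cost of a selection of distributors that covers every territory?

S3, S5, S6 together cover every territory (S3 ∪ S5 ∪ S6 = {P1, P2, P3, P4, P5, P6, P7, P8, P9}); total cost 2 + 12 + 8 = 22.
The greedy pick S3, S2, S5 costs 24; no covering selection beats 22.

22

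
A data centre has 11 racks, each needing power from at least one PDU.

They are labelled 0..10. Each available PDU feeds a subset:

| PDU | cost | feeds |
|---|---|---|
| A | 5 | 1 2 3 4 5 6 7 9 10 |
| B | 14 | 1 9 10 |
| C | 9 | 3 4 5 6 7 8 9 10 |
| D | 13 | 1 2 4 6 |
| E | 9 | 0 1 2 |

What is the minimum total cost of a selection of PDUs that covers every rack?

18

C, E together cover every rack (C ∪ E = {0, 1, 2, 3, 4, 5, 6, 7, 8, 9, 10}); total cost 9 + 9 = 18.
The greedy pick A, C, E costs 23; no covering selection beats 18.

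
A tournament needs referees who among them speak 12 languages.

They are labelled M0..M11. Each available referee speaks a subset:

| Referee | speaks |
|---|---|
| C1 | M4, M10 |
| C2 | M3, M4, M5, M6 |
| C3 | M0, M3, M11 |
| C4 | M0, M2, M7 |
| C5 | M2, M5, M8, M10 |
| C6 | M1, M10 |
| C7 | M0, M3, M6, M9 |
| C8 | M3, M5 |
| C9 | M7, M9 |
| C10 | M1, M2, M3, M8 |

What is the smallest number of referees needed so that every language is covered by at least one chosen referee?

Take {C2, C3, C5, C9, C10}. Their union is {M0, M1, M2, M3, M4, M5, M6, M7, M8, M9, M10, M11}, which is all 12 languages.
No 4 of the 10 referees cover everything (all 210 combinations miss at least one language), so 5 is optimal.

5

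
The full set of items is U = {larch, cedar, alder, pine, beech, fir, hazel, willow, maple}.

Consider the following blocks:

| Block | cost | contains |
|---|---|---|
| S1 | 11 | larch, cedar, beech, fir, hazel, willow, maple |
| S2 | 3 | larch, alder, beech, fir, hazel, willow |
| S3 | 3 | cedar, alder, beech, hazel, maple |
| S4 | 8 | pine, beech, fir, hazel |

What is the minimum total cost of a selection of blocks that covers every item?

S2, S3, S4 together cover every item (S2 ∪ S3 ∪ S4 = {larch, cedar, alder, pine, beech, fir, hazel, willow, maple}); total cost 3 + 3 + 8 = 14.
No covering selection has total cost below 14.

14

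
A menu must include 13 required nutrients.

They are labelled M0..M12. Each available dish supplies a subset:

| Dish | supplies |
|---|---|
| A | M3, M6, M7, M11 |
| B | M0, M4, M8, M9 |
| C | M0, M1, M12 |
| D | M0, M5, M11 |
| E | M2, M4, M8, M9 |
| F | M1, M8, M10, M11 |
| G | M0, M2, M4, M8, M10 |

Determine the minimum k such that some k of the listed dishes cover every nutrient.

A and C and D and E and F together: A ∪ C ∪ D ∪ E ∪ F = {M0, M1, M2, M3, M4, M5, M6, M7, M8, M9, M10, M11, M12} — every nutrient is covered.
No 4 of the 7 dishes cover everything (all 35 combinations miss at least one nutrient), so 5 is optimal.

5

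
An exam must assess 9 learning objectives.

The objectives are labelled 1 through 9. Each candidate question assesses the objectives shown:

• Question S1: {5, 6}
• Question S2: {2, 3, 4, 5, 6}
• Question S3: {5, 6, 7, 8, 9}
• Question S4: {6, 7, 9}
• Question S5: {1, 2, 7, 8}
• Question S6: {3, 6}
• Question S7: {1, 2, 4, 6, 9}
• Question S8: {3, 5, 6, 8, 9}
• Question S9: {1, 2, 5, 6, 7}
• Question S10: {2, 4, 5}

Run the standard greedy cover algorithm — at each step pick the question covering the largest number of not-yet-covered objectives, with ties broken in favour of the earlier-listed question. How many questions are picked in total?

3

Greedy: pick S2 (covers 5 new) → pick S3 (covers 3 new) → pick S5 (covers 1 new). Total picks: 3.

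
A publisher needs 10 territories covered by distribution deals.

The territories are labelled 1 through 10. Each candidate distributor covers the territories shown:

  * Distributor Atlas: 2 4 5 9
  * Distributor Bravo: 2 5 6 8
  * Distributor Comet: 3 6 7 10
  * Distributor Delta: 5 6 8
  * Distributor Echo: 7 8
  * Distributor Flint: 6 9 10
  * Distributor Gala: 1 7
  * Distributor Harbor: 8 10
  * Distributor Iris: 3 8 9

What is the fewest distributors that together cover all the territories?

4

Atlas and Comet and Delta and Gala together: Atlas ∪ Comet ∪ Delta ∪ Gala = {1, 2, 3, 4, 5, 6, 7, 8, 9, 10} — every territory is covered.
No 3 of the 9 distributors cover everything (all 84 combinations miss at least one territory), so 4 is optimal.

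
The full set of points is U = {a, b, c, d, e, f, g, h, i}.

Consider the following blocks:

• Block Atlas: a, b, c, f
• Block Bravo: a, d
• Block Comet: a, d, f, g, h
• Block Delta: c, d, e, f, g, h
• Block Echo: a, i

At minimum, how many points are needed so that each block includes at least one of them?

T = {a, g} meets every block (each contains at least one member of T), and |T| = 2.
The blocks Delta, Echo are pairwise disjoint, so any hitting set needs a separate point for each — at least 2. Hence 2 is optimal.

2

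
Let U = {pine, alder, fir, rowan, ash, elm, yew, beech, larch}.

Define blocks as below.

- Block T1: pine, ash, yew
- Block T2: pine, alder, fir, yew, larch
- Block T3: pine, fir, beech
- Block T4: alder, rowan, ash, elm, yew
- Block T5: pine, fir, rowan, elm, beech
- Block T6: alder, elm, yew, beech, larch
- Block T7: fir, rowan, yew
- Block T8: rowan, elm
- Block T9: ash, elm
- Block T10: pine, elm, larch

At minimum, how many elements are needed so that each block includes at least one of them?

3

H = {elm, yew, beech} meets every block (each contains at least one member of H), and |H| = 3.
No choice of 2 elements meets every block, so 3 is the minimum.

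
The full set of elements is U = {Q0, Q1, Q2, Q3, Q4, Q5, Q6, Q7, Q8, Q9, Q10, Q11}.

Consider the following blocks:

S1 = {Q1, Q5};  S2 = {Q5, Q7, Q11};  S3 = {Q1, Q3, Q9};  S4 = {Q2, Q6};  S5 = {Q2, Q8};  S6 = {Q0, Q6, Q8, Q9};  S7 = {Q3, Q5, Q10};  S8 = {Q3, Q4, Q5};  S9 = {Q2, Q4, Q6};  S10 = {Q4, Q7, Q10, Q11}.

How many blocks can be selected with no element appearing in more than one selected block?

3

S1, S6, S10 are pairwise disjoint (S1={Q1,Q5}; S6={Q0,Q6,Q8,Q9}; S10={Q4,Q7,Q10,Q11}).
Every remaining block overlaps one of these, and no 4 of the listed blocks are pairwise disjoint, so 3 is the maximum.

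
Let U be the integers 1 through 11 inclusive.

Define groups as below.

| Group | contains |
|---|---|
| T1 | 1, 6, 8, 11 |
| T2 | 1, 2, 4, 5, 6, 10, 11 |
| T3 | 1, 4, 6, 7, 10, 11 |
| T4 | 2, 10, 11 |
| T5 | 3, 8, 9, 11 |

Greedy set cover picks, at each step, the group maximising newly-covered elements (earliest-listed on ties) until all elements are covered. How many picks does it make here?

Greedy: pick T2 (covers 7 new) → pick T5 (covers 3 new) → pick T3 (covers 1 new). Total picks: 3.

3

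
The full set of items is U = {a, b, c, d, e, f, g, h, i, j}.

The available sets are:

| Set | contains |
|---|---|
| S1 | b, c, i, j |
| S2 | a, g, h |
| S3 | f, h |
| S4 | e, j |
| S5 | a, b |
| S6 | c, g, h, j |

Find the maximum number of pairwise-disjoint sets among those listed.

S3, S4, S5 are pairwise disjoint (S3={f,h}; S4={e,j}; S5={a,b}).
Every remaining set overlaps one of these, and no 4 of the listed sets are pairwise disjoint, so 3 is the maximum.

3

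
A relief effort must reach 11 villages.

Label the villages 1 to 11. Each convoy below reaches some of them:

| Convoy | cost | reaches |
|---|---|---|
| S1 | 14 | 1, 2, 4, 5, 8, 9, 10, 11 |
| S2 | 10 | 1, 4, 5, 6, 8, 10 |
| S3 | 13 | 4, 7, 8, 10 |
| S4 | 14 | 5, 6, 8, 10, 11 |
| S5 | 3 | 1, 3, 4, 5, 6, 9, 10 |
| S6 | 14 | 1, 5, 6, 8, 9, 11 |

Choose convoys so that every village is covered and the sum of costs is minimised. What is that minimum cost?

S1, S3, S5 together cover every village (S1 ∪ S3 ∪ S5 = {1, 2, 3, 4, 5, 6, 7, 8, 9, 10, 11}); total cost 14 + 13 + 3 = 30.
No covering selection has total cost below 30.

30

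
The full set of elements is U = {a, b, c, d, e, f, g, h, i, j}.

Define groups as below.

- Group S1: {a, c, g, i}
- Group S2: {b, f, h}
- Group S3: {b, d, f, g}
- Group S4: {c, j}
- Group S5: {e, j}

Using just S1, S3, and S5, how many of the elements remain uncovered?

1

Union of S1, S3, S5 = {a, b, c, d, e, f, g, i, j}.
Not covered: h — 1 element.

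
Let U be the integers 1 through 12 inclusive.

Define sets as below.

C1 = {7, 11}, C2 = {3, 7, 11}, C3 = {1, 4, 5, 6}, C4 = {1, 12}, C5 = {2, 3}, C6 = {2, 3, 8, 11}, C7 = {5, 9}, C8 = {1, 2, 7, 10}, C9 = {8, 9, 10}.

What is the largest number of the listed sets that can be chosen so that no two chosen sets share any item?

4

C1, C4, C5, C9 are pairwise disjoint (C1={7,11}; C4={1,12}; C5={2,3}; C9={8,9,10}).
Every remaining set overlaps one of these, and no 5 of the listed sets are pairwise disjoint, so 4 is the maximum.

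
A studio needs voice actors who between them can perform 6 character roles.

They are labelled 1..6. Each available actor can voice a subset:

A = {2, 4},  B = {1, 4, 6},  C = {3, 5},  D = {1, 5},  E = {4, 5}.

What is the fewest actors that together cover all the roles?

Take {A, B, C}. Their union is {1, 2, 3, 4, 5, 6}, which is all 6 roles.
Only A contains 2, so A is forced; the remaining 4 roles need at least 2 more actors (each remaining actor adds at most 2) — so at least 3 actors are needed, and 3 is optimal.

3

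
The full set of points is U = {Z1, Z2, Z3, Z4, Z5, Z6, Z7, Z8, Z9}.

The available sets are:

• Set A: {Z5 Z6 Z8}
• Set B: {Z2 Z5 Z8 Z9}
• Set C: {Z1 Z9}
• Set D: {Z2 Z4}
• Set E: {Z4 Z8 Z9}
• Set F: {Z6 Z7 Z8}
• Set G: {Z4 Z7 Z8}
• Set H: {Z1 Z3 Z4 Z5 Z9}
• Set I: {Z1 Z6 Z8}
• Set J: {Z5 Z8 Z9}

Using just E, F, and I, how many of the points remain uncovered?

Union of E, F, I = {Z1, Z4, Z6, Z7, Z8, Z9}.
Not covered: Z2, Z3, Z5 — 3 points.

3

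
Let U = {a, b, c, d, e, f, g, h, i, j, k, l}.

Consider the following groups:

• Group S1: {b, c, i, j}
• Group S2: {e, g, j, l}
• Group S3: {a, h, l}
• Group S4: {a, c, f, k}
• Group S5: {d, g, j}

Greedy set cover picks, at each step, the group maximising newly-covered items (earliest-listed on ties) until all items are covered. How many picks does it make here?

5

Greedy: pick S1 (covers 4 new) → pick S2 (covers 3 new) → pick S4 (covers 3 new) → pick S3 (covers 1 new) → pick S5 (covers 1 new). Total picks: 5.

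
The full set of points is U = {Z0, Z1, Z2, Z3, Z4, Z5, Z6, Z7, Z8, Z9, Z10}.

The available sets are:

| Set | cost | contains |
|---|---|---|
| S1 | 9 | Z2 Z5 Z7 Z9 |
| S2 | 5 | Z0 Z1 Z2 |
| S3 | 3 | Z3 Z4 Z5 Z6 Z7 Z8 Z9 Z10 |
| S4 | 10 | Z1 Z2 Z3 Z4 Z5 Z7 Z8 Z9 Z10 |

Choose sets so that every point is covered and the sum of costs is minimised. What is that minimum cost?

S2, S3 together cover every point (S2 ∪ S3 = {Z0, Z1, Z2, Z3, Z4, Z5, Z6, Z7, Z8, Z9, Z10}); total cost 5 + 3 = 8.
No covering selection has total cost below 8.

8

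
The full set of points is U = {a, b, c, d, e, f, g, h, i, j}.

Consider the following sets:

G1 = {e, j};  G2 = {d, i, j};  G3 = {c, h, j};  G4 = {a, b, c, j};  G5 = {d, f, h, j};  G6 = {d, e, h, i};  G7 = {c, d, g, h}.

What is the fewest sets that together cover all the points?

G4 and G5 and G6 and G7 together: G4 ∪ G5 ∪ G6 ∪ G7 = {a, b, c, d, e, f, g, h, i, j} — every point is covered.
No 3 of the 7 sets cover everything (all 35 combinations miss at least one point), so 4 is optimal.

4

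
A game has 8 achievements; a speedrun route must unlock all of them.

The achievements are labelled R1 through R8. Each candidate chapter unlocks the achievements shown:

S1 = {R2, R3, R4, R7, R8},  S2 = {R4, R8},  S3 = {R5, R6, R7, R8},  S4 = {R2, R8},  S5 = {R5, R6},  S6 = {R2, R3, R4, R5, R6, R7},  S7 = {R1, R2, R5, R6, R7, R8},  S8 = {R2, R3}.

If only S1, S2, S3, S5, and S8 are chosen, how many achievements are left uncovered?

1

Union of S1, S2, S3, S5, S8 = {R2, R3, R4, R5, R6, R7, R8}.
Not covered: R1 — 1 achievement.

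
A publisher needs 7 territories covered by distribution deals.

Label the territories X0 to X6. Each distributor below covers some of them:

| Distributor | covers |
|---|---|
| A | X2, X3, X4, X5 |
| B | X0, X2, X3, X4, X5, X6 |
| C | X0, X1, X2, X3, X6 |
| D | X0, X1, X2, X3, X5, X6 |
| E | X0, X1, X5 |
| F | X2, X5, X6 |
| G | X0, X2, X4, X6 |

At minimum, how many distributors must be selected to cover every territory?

D and G together: D ∪ G = {X0, X1, X2, X3, X4, X5, X6} — every territory is covered.
No single distributor has all 7 territories (the largest, B, has 6), so 2 is optimal.

2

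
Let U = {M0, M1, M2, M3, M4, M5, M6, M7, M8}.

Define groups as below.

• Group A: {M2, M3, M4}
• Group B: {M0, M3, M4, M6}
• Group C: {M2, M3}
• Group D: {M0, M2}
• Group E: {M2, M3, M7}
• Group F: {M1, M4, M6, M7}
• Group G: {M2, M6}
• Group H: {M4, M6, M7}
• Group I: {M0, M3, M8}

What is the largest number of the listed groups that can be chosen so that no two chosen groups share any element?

H, I are pairwise disjoint (H={M4,M6,M7}; I={M0,M3,M8}).
Every remaining group overlaps one of these, and no 3 of the listed groups are pairwise disjoint, so 2 is the maximum.

2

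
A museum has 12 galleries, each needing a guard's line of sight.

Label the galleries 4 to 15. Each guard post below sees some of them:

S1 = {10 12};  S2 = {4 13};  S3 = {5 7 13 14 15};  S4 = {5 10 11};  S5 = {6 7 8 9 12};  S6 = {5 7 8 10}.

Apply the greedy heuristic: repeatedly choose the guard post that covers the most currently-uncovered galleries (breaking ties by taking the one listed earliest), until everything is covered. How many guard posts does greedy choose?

4

Greedy: pick S3 (covers 5 new) → pick S5 (covers 4 new) → pick S4 (covers 2 new) → pick S2 (covers 1 new). Total picks: 4.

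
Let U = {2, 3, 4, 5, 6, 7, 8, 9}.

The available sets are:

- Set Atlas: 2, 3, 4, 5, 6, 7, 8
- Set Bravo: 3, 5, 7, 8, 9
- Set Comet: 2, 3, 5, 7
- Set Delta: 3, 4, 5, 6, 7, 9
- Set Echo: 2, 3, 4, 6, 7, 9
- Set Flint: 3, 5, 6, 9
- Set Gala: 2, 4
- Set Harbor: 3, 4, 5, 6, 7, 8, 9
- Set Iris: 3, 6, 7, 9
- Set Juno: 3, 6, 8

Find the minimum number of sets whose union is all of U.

2

Bravo and Echo together: Bravo ∪ Echo = {2, 3, 4, 5, 6, 7, 8, 9} — every item is covered.
No single set has all 8 items (the largest, Atlas, has 7), so 2 is optimal.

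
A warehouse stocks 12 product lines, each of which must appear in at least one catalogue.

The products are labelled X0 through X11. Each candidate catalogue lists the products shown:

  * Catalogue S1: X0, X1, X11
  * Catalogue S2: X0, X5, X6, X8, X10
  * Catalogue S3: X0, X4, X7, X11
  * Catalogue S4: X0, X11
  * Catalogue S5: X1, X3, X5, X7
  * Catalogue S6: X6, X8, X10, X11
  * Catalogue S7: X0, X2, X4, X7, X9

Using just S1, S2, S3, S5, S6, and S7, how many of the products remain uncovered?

0

Union of S1, S2, S3, S5, S6, S7 = {X0, X1, X2, X3, X4, X5, X6, X7, X8, X9, X10, X11} — that's every product, so 0 are uncovered.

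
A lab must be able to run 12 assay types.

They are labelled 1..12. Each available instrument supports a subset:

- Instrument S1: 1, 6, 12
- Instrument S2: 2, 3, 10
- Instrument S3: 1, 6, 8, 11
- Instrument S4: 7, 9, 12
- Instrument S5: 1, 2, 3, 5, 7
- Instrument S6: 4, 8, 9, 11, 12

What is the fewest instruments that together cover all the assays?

Take {S2, S3, S5, S6}. Their union is {1, 2, 3, 4, 5, 6, 7, 8, 9, 10, 11, 12}, which is all 12 assays.
No 3 of the 6 instruments cover everything (all 20 combinations miss at least one assay), so 4 is optimal.

4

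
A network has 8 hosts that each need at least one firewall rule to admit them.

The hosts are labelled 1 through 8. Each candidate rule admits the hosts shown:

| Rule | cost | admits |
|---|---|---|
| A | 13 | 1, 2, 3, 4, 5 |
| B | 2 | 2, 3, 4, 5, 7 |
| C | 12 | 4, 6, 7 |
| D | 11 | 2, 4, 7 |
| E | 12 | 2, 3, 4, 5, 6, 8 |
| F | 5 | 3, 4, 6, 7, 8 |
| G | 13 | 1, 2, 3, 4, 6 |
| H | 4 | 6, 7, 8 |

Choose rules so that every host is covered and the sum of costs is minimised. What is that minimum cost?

A, H together cover every host (A ∪ H = {1, 2, 3, 4, 5, 6, 7, 8}); total cost 13 + 4 = 17.
The greedy pick B, H, A costs 19; no covering selection beats 17.

17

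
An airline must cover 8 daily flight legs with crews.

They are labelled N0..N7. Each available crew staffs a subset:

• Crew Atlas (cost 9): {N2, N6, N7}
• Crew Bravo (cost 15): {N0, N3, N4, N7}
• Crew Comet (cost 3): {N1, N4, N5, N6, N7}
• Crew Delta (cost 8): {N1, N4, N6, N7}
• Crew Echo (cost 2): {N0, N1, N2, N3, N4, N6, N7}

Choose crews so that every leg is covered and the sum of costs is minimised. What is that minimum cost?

Comet, Echo together cover every leg (Comet ∪ Echo = {N0, N1, N2, N3, N4, N5, N6, N7}); total cost 3 + 2 = 5.
No covering selection has total cost below 5.

5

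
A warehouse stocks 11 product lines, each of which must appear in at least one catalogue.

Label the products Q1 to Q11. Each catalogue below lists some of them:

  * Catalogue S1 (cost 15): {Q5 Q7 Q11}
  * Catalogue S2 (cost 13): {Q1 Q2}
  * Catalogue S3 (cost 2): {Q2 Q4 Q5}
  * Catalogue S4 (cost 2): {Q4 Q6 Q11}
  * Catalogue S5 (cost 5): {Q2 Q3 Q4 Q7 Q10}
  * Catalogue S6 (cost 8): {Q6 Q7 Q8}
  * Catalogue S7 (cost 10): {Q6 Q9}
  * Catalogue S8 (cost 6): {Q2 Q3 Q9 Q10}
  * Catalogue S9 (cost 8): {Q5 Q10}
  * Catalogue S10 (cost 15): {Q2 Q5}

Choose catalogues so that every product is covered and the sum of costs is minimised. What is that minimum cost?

31

S2, S3, S4, S6, S8 together cover every product (S2 ∪ S3 ∪ S4 ∪ S6 ∪ S8 = {Q1, Q2, Q3, Q4, Q5, Q6, Q7, Q8, Q9, Q10, Q11}); total cost 13 + 2 + 2 + 8 + 6 = 31.
The greedy pick S3, S4, S5, S8, S6, S2 costs 36; no covering selection beats 31.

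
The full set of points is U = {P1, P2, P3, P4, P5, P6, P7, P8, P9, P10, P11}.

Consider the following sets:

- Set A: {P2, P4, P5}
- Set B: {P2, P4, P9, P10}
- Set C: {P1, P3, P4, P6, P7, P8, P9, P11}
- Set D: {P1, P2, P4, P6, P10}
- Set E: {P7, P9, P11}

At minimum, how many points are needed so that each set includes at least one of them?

2

Take H = {P2, P7}. Each listed set contains at least one of these, so H is a hitting set of size 2.
The sets A, E are pairwise disjoint, so any hitting set needs a separate point for each — at least 2. Hence 2 is optimal.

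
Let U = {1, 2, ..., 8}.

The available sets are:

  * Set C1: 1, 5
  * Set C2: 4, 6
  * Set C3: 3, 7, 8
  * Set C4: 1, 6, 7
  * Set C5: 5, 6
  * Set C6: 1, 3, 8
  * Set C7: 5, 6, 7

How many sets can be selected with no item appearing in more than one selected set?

C1, C2, C3 are pairwise disjoint (C1={1,5}; C2={4,6}; C3={3,7,8}).
Every remaining set overlaps one of these, and no 4 of the listed sets are pairwise disjoint, so 3 is the maximum.

3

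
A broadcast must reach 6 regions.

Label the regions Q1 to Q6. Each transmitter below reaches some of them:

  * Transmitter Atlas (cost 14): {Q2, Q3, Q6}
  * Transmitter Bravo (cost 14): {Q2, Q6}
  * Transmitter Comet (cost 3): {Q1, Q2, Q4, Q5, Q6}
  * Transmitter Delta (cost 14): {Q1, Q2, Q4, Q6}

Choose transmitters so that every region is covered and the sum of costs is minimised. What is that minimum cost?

17

Atlas, Comet together cover every region (Atlas ∪ Comet = {Q1, Q2, Q3, Q4, Q5, Q6}); total cost 14 + 3 = 17.
No covering selection has total cost below 17.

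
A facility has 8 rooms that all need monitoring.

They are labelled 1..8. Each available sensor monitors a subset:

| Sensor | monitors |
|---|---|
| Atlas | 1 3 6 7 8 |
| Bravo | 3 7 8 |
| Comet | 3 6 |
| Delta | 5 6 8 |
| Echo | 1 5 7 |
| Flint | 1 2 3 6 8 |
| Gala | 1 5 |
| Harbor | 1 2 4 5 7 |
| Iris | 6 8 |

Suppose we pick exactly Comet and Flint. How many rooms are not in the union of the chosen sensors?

3

Union of Comet, Flint = {1, 2, 3, 6, 8}.
Not covered: 4, 5, 7 — 3 rooms.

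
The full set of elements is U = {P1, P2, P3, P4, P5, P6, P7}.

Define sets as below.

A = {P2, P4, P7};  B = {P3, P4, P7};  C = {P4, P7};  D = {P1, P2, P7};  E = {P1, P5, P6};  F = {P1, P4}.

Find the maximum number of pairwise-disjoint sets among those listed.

B, E are pairwise disjoint (B={P3,P4,P7}; E={P1,P5,P6}).
Every remaining set overlaps one of these, and no 3 of the listed sets are pairwise disjoint, so 2 is the maximum.

2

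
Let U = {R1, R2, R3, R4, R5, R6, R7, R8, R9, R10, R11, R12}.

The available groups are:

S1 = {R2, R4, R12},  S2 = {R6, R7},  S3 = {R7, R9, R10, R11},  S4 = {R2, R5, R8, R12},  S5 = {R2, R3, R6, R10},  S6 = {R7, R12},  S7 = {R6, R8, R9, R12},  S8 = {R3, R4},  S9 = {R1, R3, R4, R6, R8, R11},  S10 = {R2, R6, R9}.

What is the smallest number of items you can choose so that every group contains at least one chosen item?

The 4 items {R2, R3, R7, R8} hit every group.
No choice of 3 items meets every group, so 4 is the minimum.

4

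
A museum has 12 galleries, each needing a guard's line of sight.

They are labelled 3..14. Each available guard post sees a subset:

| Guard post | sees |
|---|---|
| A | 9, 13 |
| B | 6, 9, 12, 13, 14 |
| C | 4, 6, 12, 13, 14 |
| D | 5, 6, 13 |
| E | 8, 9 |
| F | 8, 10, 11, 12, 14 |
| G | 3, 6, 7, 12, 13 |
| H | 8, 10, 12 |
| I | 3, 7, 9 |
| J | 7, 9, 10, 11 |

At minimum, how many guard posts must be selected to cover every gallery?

4

C and D and F and I together: C ∪ D ∪ F ∪ I = {3, 4, 5, 6, 7, 8, 9, 10, 11, 12, 13, 14} — every gallery is covered.
No 3 of the 10 guard posts cover everything (all 120 combinations miss at least one gallery), so 4 is optimal.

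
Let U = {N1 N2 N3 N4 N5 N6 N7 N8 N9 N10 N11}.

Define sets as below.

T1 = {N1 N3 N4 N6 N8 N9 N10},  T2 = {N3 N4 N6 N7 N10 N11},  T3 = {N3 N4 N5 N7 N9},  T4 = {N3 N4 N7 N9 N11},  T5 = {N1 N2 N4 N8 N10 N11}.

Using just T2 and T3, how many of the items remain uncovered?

Union of T2, T3 = {N3, N4, N5, N6, N7, N9, N10, N11}.
Not covered: N1, N2, N8 — 3 items.

3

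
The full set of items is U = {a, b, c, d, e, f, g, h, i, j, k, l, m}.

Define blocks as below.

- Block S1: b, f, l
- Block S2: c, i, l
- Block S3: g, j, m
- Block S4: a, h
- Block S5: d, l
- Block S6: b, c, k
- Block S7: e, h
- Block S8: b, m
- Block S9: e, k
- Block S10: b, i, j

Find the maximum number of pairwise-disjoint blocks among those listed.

S2, S4, S8, S9 are pairwise disjoint (S2={c,i,l}; S4={a,h}; S8={b,m}; S9={e,k}).
Every remaining block overlaps one of these, and no 5 of the listed blocks are pairwise disjoint, so 4 is the maximum.

4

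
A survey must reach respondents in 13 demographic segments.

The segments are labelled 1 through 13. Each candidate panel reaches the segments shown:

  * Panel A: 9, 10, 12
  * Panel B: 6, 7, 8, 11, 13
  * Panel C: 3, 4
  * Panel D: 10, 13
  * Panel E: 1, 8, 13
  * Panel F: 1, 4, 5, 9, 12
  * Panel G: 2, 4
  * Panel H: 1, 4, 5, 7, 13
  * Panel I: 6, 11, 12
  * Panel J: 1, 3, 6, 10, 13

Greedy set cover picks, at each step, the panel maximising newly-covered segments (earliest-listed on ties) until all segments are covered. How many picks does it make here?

4

Greedy: pick B (covers 5 new) → pick F (covers 5 new) → pick J (covers 2 new) → pick G (covers 1 new). Total picks: 4.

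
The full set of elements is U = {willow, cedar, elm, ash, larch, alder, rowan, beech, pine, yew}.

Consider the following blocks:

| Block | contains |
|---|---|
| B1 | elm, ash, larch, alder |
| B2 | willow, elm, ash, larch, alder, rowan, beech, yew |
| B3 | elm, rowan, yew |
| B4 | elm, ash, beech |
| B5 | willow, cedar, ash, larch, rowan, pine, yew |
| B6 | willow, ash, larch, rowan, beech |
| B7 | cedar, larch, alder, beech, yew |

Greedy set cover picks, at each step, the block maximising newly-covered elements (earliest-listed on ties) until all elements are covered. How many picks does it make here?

Greedy: pick B2 (covers 8 new) → pick B5 (covers 2 new). Total picks: 2.

2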